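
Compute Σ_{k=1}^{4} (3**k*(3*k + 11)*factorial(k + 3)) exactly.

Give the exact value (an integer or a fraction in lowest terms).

Σ = 9797688

Compute t_(k+1)/t_k: get 3*(k + 4)*(3*k + 14)/(3*k + 11).
Take A(k)=3*k + 12, B(k)=1, C(k)=k + 11/3.
Solve (3*k + 12)·f(k+1) − (1)·f(k) = k + 11/3.
From deg A=1, deg B=0, deg C=1: d=0.
A polynomial solution: f(k) = 1/3.
Then R = B(k−1)f/C = 1/(3*k + 11), so s_k = R(k)·t_k = 3**k*factorial(k + 3).
Δs = 3**k*(3*k + 11)*factorial(k + 3), as required.
Σ_(k=1)^(4) t_k = s_(5) − s_(1) = 9797760 − (72) = 9797688.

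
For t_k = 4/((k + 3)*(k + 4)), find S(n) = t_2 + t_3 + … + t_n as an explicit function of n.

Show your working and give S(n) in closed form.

S(n) = 4*(n - 1)/(5*(n + 4))

Step 1: r(k) = (k + 3)/(k + 5).
Take A(k)=k + 3, B(k)=k + 5, C(k)=1.
f must satisfy (k + 3)·f(k+1) − (k + 4)·f(k) = 1.
From deg A=1, deg B=1, deg C=0: d=1.
Match coefficients ⇒ f(k) = k/3.
Certificate R = B(k−1)f/C = k*(k + 4)/3 gives s_k = 4*k/(3*(k + 3)).
Δs = 4/(k**2 + 7*k + 12), as required.
Σ_(k=2)^n t_k = s_(n+1) − s_(2) = (4*(n + 1)/(3*(n + 4))) − (8/15), i.e. 4*(n - 1)/(5*(n + 4)).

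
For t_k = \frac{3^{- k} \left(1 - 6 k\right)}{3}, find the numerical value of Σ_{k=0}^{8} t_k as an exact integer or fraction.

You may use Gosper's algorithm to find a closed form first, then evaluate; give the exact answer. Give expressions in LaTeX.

Compute t_(k+1)/t_k: get (6*k + 5)/(3*(6*k - 1)).
Take A(k)=1/3, B(k)=1, C(k)=k - 1/6.
Key eq: (1/3)·f(k+1) = (1)·f(k) + (k - 1/6).
d = 1 from the (0,0,1) case.
A polynomial solution: f(k) = -(3*k + 1)/2.
Certificate R = B(k−1)f/C = -3*(3*k + 1)/(6*k - 1) gives s_k = (3*k + 1)/3**k.
s_(k+1) − s_k = (1 - 6*k)/(3*3**k) = t_k.
Σ_(k=0)^(8) t_k = s_(9) − s_(0) = 28/19683 − (1) = -19655/19683.

Σ = -19655/19683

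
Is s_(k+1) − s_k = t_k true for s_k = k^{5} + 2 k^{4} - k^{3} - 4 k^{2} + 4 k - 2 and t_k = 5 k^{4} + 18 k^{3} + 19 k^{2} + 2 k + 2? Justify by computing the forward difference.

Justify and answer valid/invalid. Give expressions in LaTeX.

s_(k+1) = k*(k**4 + 7*k**3 + 17*k**2 + 15*k + 6)
s_(k+1) − s_k = 5*k**4 + 18*k**3 + 19*k**2 + 2*k + 2
(s_(k+1) − s_k) − t_k = 0

Valid — Δs_k = t_k.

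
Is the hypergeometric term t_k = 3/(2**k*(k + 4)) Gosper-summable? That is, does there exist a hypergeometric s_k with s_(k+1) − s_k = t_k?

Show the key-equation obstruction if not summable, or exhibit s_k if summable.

Compute t_(k+1)/t_k: get (k + 4)/(2*(k + 5)).
A = k/2 + 2, B = k + 5, C = 1.
Set up (k/2 + 2)·f(k+1) − (k + 4)·f(k) − (1) = 0.
From deg A=1, deg B=1, deg C=0: d=-1.
d = -1 < 0 ⇒ no nonzero polynomial f; not summable.

No. Not Gosper-summable.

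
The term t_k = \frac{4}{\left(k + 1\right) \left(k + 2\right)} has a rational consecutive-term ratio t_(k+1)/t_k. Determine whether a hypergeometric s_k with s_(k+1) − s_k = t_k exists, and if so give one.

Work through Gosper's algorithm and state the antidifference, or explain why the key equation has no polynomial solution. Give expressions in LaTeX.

The ratio is (k + 1)/(k + 3).
So A=k + 1 and B=k + 3, with C=1.
Key eq: (k + 1)·f(k+1) = (k + 2)·f(k) + (1).
Degrees (1,1,0) ⇒ d ≤ 1.
Solving with deg f ≤ 1: f(k) = k.
So s_k = (B(k−1)f/C)·t_k = (k*(k + 2))·t_k = 4*k/(k + 1).
Check: Δs_k = 4/(k**2 + 3*k + 2). ✓

s_k = \frac{4 k}{k + 1}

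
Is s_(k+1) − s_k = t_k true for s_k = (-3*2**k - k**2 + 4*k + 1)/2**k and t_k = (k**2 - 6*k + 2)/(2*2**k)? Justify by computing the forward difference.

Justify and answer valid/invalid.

s_(k+1) = (-6*2**k - k**2 + 2*k + 4)/(2*2**k)
s_(k+1) − s_k = (k**2 - 6*k + 2)/(2*2**k)
(s_(k+1) − s_k) − t_k = 0

valid (s_(k+1) − s_k reduces to t_k)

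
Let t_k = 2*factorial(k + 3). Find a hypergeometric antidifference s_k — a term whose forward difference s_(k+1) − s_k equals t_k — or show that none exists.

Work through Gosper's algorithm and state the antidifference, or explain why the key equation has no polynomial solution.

not Gosper-summable; s_k does not exist

r(k) = k + 4 after simplifying.
Gosper form: A/B · C(k+1)/C(k) with A=k + 4, B=1, C=1.
Set up (k + 4)·f(k+1) − (1)·f(k) − (1) = 0.
deg f ≤ -1 (via 1,0,0).
Bound -1 < 0, so the key equation has no polynomial solution.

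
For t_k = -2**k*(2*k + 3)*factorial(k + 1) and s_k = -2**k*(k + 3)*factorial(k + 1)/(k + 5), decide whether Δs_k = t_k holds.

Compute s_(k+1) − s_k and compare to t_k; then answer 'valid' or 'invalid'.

s_(k+1) = -2**(k + 1)*(k + 4)*factorial(k + 2)/(k + 6)
s_(k+1) − s_k = -2**k*(2*k**3 + 21*k**2 + 67*k + 62)*factorial(k + 1)/((k + 5)*(k + 6))
(s_(k+1) − s_k) − t_k = 2**(k + 1)*(2*k**2 + 13*k + 14)*factorial(k + 1)/((k + 5)*(k + 6))

Invalid: residual 2**(k + 1)*(2*k**2 + 13*k + 14)*factorial(k + 1)/((k + 5)*(k + 6)) ≠ 0.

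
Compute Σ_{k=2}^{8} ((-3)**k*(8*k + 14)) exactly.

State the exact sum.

t_(k+1)/t_k = 3*(-4*k - 11)/(4*k + 7).
A = -3, B = 1, C = k + 7/4.
Set up (-3)·f(k+1) − (1)·f(k) − (k + 7/4) = 0.
Bound: deg f ≤ 1.
Coefficient equations give f(k) = -(k + 1)/4.
Certificate R = B(k−1)f/C = -(k + 1)/(4*k + 7) gives s_k = -2*(-3)**k*(k + 1).
s_(k+1) − s_k = (-3)**k*(8*k + 14) = t_k.
Telescoping: Σ = s_(9) − s_(2) = 393660 − (-54) = 393714.

Σ = 393714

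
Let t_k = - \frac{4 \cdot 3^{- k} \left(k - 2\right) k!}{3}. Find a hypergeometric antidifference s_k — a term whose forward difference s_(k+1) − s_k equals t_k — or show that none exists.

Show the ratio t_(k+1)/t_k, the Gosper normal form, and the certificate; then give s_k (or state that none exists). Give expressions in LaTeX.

t_(k+1)/t_k = (k**2 - 1)/(3*(k - 2)).
A = k/3 + 1/3, B = 1, C = k - 2.
Need (k/3 + 1/3)·f(k+1) − (1)·f(k) = k - 2.
Bound: deg f ≤ 0.
Coefficient equations give f(k) = 3.
So s_k = (B(k−1)f/C)·t_k = (3/(k - 2))·t_k = -4*factorial(k)/3**k.
s_(k+1) − s_k = -4*(k - 2)*factorial(k)/(3*3**k) = t_k.

s_k = - 4 \cdot 3^{- k} k!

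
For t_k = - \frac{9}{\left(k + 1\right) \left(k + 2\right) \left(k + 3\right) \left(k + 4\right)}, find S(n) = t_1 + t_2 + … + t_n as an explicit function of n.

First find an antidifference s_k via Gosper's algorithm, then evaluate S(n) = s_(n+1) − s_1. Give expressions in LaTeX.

S(n) = \frac{n \left(- n^{2} - 9 n - 26\right)}{8 \left(n^{3} + 9 n^{2} + 26 n + 24\right)}

Step 1: r(k) = (k + 1)/(k + 5).
Factor: A=k + 1; B=k + 5; C=1.
Solve (k + 1)·f(k+1) − (k + 4)·f(k) = 1.
d = 3 from the (1,1,0) case.
Match coefficients ⇒ f(k) = k*(k**2 + 6*k + 11)/18.
Then R = B(k−1)f/C = k*(k + 4)*(k**2 + 6*k + 11)/18, so s_k = R(k)·t_k = k*(-k**2 - 6*k - 11)/(2*(k + 1)*(k + 2)*(k + 3)).
s_(k+1) − s_k = -9/(k**4 + 10*k**3 + 35*k**2 + 50*k + 24) = t_k.
Evaluate: s_(n+1) = (-n**3 - 9*n**2 - 26*n - 18)/(2*(n**3 + 9*n**2 + 26*n + 24)); subtract s_(1) = -3/8 ⇒ S(n) = n*(-n**2 - 9*n - 26)/(8*(n**3 + 9*n**2 + 26*n + 24)).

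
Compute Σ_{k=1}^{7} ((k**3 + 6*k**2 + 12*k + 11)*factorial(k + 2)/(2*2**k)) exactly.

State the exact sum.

Σ = 1233216

r(k) = (k**4 + 12*k**3 + 54*k**2 + 111*k + 90)/(2*(k**3 + 6*k**2 + 12*k + 11)) after simplifying.
Take A(k)=k/2 + 3/2, B(k)=1, C(k)=k**3 + 6*k**2 + 12*k + 11.
Need (k/2 + 3/2)·f(k+1) − (1)·f(k) = k**3 + 6*k**2 + 12*k + 11.
From deg A=1, deg B=0, deg C=3: d=2.
Solving with deg f ≤ 2: f(k) = 2*(k**2 + 3*k - 1).
So s_k = (B(k−1)f/C)·t_k = (2*(k**2 + 3*k - 1)/(k**3 + 6*k**2 + 12*k + 11))·t_k = (k**2 + 3*k - 1)*factorial(k + 2)/2**k.
Δs = (k**3 + 6*k**2 + 12*k + 11)*factorial(k + 2)/(2*2**k), as required.
Sum = s_(8) − s_(1); s_(8) = 1233225, s_(1) = 9 ⇒ 1233216.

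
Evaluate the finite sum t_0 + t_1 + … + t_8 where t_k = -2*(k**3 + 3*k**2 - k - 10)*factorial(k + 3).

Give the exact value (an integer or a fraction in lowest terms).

Σ = -58438195224

r(k) = (k**4 + 10*k**3 + 32*k**2 + 25*k - 28)/(k**3 + 3*k**2 - k - 10) after simplifying.
So A=k + 4 and B=1, with C=k**3 + 3*k**2 - k - 10.
Solve (k + 4)·f(k+1) − (1)·f(k) = k**3 + 3*k**2 - k - 10.
d = 2 from the (1,0,3) case.
Solving with deg f ≤ 2: f(k) = k**2 - 2*k - 2.
R(k) = B(k−1)·f(k)/C(k) = (k**2 - 2*k - 2)/(k**3 + 3*k**2 - k - 10); s_k = R·t_k = 2*(-k**2 + 2*k + 2)*factorial(k + 3).
Δs = -2*(k**3 + 3*k**2 - k - 10)*factorial(k + 3), as required.
Evaluate s at k=9 and k=0: -58438195200 and 24; difference -58438195224.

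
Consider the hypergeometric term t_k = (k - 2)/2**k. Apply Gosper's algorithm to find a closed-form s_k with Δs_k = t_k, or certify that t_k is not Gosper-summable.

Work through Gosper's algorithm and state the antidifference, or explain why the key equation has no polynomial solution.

s_k = 2**(1 - k)*(1 - k)

Step 1: r(k) = (k - 1)/(2*(k - 2)).
Take A(k)=1/2, B(k)=1, C(k)=k - 2.
Set up (1/2)·f(k+1) − (1)·f(k) − (k - 2) = 0.
deg f ≤ 1 (via 0,0,1).
Match coefficients ⇒ f(k) = -2*(k - 1).
Certificate R = B(k−1)f/C = -2*(k - 1)/(k - 2) gives s_k = 2**(1 - k)*(1 - k).
Δs = (k - 2)/2**k, as required.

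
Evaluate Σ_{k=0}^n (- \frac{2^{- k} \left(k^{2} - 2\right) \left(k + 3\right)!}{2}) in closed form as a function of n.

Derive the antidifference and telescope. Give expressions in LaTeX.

S(n) = -18 - \frac{2^{- n} n \left(n + 4\right)!}{2} + 2^{- n} \left(n + 4\right)!

r(k) = (k + 4)*((k + 1)**2 - 2)/(2*(k**2 - 2)) after simplifying.
Gosper form: A/B · C(k+1)/C(k) with A=k/2 + 2, B=1, C=k**2 - 2.
Key eq: (k/2 + 2)·f(k+1) = (1)·f(k) + (k**2 - 2).
Degrees (1,0,2) ⇒ d ≤ 1.
Match coefficients ⇒ f(k) = 2*(k - 3).
Then R = B(k−1)f/C = 2*(k - 3)/(k**2 - 2), so s_k = R(k)·t_k = -(k - 3)*factorial(k + 3)/2**k.
Verify: -(k**2 - 2)*factorial(k + 3)/(2*2**k) matches t_k.
s_(n+1) = -2**(-n - 1)*(n - 2)*factorial(n + 4) and s_(0) = 18, so S(n) = -18 - n*factorial(n + 4)/(2*2**n) + factorial(n + 4)/2**n.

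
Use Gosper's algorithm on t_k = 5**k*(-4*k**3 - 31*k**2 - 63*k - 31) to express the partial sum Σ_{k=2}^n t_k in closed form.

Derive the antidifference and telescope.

Ratio r(k) = 5*(4*k**3 + 43*k**2 + 137*k + 129)/(4*k**3 + 31*k**2 + 63*k + 31).
Normal form (A,B,C) = (5, 1, k**3 + 31*k**2/4 + 63*k/4 + 31/4).
f must satisfy (5)·f(k+1) − (1)·f(k) = k**3 + 31*k**2/4 + 63*k/4 + 31/4.
deg f ≤ 3 (via 0,0,3).
Match coefficients ⇒ f(k) = (k + 1)*(k**2 + 3*k - 1)/4.
Get s_k = R·t_k = 5**k*(-k**3 - 4*k**2 - 2*k + 1) with R(k) = B(k−1)f(k)/C(k) = (k + 1)*(k**2 + 3*k - 1)/(4*k**3 + 31*k**2 + 63*k + 31).
Verify: 5**k*(-4*k**3 - 31*k**2 - 63*k - 31) matches t_k.
s_(n+1) = 5**(n + 1)*(-n**3 - 7*n**2 - 13*n - 6) and s_(2) = -675, so S(n) = -5*5**n*n**3 - 35*5**n*n**2 - 65*5**n*n - 30*5**n + 675.

S(n) = -5*5**n*n**3 - 35*5**n*n**2 - 65*5**n*n - 30*5**n + 675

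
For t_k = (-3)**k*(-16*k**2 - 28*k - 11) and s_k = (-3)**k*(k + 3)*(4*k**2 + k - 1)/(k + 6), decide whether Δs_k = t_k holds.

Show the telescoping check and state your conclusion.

Invalid: residual 3*(-3)**k*(16*k**3 + 128*k**2 + 180*k + 65)/(k**2 + 13*k + 42) ≠ 0.

s_(k+1) = (-3)**(k + 1)*(k + 4)*(k + 4*(k + 1)**2)/(k + 7)
s_(k+1) − s_k = (-3)**k*(-16*k**4 - 188*k**3 - 663*k**2 - 779*k - 267)/(k**2 + 13*k + 42)
(s_(k+1) − s_k) − t_k = 3*(-3)**k*(16*k**3 + 128*k**2 + 180*k + 65)/(k**2 + 13*k + 42)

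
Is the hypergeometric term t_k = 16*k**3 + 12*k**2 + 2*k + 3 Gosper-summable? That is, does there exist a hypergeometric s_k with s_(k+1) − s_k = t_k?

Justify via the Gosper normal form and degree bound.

Ratio r(k) = (16*k**3 + 60*k**2 + 74*k + 33)/(16*k**3 + 12*k**2 + 2*k + 3).
Normal form (A,B,C) = (1, 1, k**3 + 3*k**2/4 + k/8 + 3/16).
Key eq: (1)·f(k+1) = (1)·f(k) + (k**3 + 3*k**2/4 + k/8 + 3/16).
Degrees (0,0,3) ⇒ d ≤ 4.
Solving with deg f ≤ 4: f(k) = k*(4*k**3 - 4*k**2 - k + 4)/16.
R(k) = B(k−1)·f(k)/C(k) = k*(4*k**3 - 4*k**2 - k + 4)/(16*k**3 + 12*k**2 + 2*k + 3); s_k = R·t_k = k*(4*k**3 - 4*k**2 - k + 4).
s_(k+1) − s_k = 16*k**3 + 12*k**2 + 2*k + 3 = t_k.

Yes. s_k = k*(4*k**3 - 4*k**2 - k + 4).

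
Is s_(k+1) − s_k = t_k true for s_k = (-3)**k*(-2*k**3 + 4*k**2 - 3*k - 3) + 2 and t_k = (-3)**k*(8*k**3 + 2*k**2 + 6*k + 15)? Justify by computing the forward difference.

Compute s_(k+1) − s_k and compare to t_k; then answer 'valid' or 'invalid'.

s_(k+1) = (-3)**(k + 1)*(-3*k - 2*(k + 1)**3 + 4*(k + 1)**2 - 6) + 2
s_(k+1) − s_k = (-3)**k*(8*k**3 + 2*k**2 + 6*k + 15)
(s_(k+1) − s_k) − t_k = 0

Valid — Δs_k = t_k.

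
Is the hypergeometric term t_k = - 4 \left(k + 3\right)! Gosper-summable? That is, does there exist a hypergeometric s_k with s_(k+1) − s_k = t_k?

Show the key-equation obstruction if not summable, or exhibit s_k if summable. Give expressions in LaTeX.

t_(k+1)/t_k = k + 4.
Take A(k)=k + 4, B(k)=1, C(k)=1.
Solve (k + 4)·f(k+1) − (1)·f(k) = 1.
From deg A=1, deg B=0, deg C=0: d=-1.
d = -1 < 0 ⇒ no nonzero polynomial f; not summable.

No; the degree bound rules out any f.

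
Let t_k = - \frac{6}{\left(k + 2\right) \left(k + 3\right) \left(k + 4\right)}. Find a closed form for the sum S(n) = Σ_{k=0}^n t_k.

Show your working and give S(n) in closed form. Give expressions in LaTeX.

S(n) = \frac{- n^{2} - 7 n - 6}{2 \left(n^{2} + 7 n + 12\right)}

Compute t_(k+1)/t_k: get (k + 2)/(k + 5).
So A=k + 2 and B=k + 5, with C=1.
Need (k + 2)·f(k+1) − (k + 4)·f(k) = 1.
Degrees (1,1,0) ⇒ d ≤ 2.
Coefficient equations give f(k) = k*(k + 5)/12.
Then R = B(k−1)f/C = k*(k + 4)*(k + 5)/12, so s_k = R(k)·t_k = k*(-k - 5)/(2*(k + 2)*(k + 3)).
Δs = -6/(k**3 + 9*k**2 + 26*k + 24), as required.
s_(n+1) = (-n**2 - 7*n - 6)/(2*(n**2 + 7*n + 12)) and s_(0) = 0, so S(n) = (-n**2 - 7*n - 6)/(2*(n**2 + 7*n + 12)).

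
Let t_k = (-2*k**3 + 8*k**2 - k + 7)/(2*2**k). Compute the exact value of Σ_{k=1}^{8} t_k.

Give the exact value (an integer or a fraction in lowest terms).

Compute t_(k+1)/t_k: get (k**3 - k**2 - 9*k/2 - 6)/(2*k**3 - 8*k**2 + k - 7).
Normal form (A,B,C) = (1/2, 1, k**3 - 4*k**2 + k/2 - 7/2).
f must satisfy (1/2)·f(k+1) − (1)·f(k) = k**3 - 4*k**2 + k/2 - 7/2.
deg f ≤ 3 (via 0,0,3).
Solving with deg f ≤ 3: f(k) = -2*k**3 + 2*k**2 - 3*k + 4.
Then R = B(k−1)f/C = -2*(2*k**3 - 2*k**2 + 3*k - 4)/(2*k**3 - 8*k**2 + k - 7), so s_k = R(k)·t_k = (2*k**3 - 2*k**2 + 3*k - 4)/2**k.
Check: Δs_k = (-2*k**3 + 8*k**2 - k + 7)/(2*2**k). ✓
Evaluate s at k=9 and k=1: 1319/512 and -1/2; difference 1575/512.

Σ = 1575/512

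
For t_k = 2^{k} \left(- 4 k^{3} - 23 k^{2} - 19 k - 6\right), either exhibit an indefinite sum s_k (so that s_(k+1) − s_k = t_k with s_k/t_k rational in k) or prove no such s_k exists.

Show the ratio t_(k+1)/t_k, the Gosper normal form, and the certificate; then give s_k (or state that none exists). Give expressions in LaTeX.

t_(k+1)/t_k = 2*(4*k**3 + 35*k**2 + 77*k + 52)/(4*k**3 + 23*k**2 + 19*k + 6).
Normal form (A,B,C) = (2, 1, k**3 + 23*k**2/4 + 19*k/4 + 3/2).
Key eq: (2)·f(k+1) = (1)·f(k) + (k**3 + 23*k**2/4 + 19*k/4 + 3/2).
Bound: deg f ≤ 3.
Coefficient equations give f(k) = (4*k**3 - k**2 - k + 2)/4.
Get s_k = R·t_k = 2**k*(-4*k**3 + k**2 + k - 2) with R(k) = B(k−1)f(k)/C(k) = (4*k**3 - k**2 - k + 2)/(4*k**3 + 23*k**2 + 19*k + 6).
Check: Δs_k = 2**k*(-4*k**3 - 23*k**2 - 19*k - 6). ✓

s_k = 2^{k} \left(- 4 k^{3} + k^{2} + k - 2\right)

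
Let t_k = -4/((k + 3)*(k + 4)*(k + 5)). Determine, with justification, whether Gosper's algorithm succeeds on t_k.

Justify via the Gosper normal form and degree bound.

r(k) = (k + 3)/(k + 6) after simplifying.
Gosper form: A/B · C(k+1)/C(k) with A=k + 3, B=k + 6, C=1.
Key eq: (k + 3)·f(k+1) = (k + 5)·f(k) + (1).
From deg A=1, deg B=1, deg C=0: d=2.
Solve for f: f(k) = k*(k + 7)/24 (degree 2 ≤ 2).
Get s_k = R·t_k = k*(-k - 7)/(6*(k + 3)*(k + 4)) with R(k) = B(k−1)f(k)/C(k) = k*(k + 5)*(k + 7)/24.
Verify: -4/(k**3 + 12*k**2 + 47*k + 60) matches t_k.

Yes. s_k = k*(-k - 7)/(6*(k + 3)*(k + 4)).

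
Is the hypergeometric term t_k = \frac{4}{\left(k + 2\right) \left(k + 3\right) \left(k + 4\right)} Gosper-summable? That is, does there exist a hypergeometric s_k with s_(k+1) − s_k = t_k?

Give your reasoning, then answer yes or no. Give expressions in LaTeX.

Ratio r(k) = (k + 2)/(k + 5).
Normal form (A,B,C) = (k + 2, k + 5, 1).
Need (k + 2)·f(k+1) − (k + 4)·f(k) = 1.
d = 2 from the (1,1,0) case.
Coefficient equations give f(k) = k*(k + 5)/12.
So s_k = (B(k−1)f/C)·t_k = (k*(k + 4)*(k + 5)/12)·t_k = k*(k + 5)/(3*(k + 2)*(k + 3)).
s_(k+1) − s_k = 4/(k**3 + 9*k**2 + 26*k + 24) = t_k.

Yes. s_k = \frac{k \left(k + 5\right)}{3 \left(k + 2\right) \left(k + 3\right)}.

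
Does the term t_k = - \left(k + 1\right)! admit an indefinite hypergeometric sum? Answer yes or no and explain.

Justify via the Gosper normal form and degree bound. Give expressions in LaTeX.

No. Not Gosper-summable.

Compute t_(k+1)/t_k: get k + 2.
Gosper form: A/B · C(k+1)/C(k) with A=k + 2, B=1, C=1.
Key eq: (k + 2)·f(k+1) = (1)·f(k) + (1).
d = -1 from the (1,0,0) case.
Bound -1 < 0, so the key equation has no polynomial solution.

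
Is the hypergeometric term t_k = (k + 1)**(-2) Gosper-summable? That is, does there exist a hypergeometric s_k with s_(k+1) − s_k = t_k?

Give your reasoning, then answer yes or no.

No; the coefficient equations for f are inconsistent.

t_(k+1)/t_k = (k + 1)**2/(k + 2)**2.
Take A(k)=k**2 + 2*k + 1, B(k)=k**2 + 4*k + 4, C(k)=1.
Set up (k**2 + 2*k + 1)·f(k+1) − (k**2 + 2*k + 1)·f(k) − (1) = 0.
d = 0 from the (2,2,0) case.
Write f(k) = c0. Then LHS − RHS = -1, requiring -1 = 0: contradictory. No certificate.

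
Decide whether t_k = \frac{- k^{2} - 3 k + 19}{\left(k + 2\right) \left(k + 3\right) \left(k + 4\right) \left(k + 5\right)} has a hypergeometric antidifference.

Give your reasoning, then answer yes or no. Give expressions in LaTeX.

r(k) = (k + 2)*(3*k + (k + 1)**2 - 16)/((k + 6)*(k**2 + 3*k - 19)) after simplifying.
Take A(k)=k + 2, B(k)=k + 6, C(k)=k**2 + 3*k - 19.
Set up (k + 2)·f(k+1) − (k + 5)·f(k) − (k**2 + 3*k - 19) = 0.
From deg A=1, deg B=1, deg C=2: d=3.
Coefficient equations give f(k) = -k*(k**2 + 17*k + 58)/8.
Get s_k = R·t_k = k*(k**2 + 17*k + 58)/(8*(k + 2)*(k + 3)*(k + 4)) with R(k) = B(k−1)f(k)/C(k) = -k*(k + 5)*(k**2 + 17*k + 58)/(8*(k**2 + 3*k - 19)).
Δs = (-k**2 - 3*k + 19)/(k**4 + 14*k**3 + 71*k**2 + 154*k + 120), as required.

Yes. s_k = \frac{k \left(k^{2} + 17 k + 58\right)}{8 \left(k + 2\right) \left(k + 3\right) \left(k + 4\right)}.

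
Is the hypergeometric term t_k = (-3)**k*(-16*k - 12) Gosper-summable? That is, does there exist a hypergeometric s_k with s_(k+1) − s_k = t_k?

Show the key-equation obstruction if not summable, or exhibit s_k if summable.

Yes. s_k = 4*(-3)**k*k.

r(k) = 3*(-4*k - 7)/(4*k + 3) after simplifying.
Gosper form: A/B · C(k+1)/C(k) with A=-3, B=1, C=k + 3/4.
Key eq: (-3)·f(k+1) = (1)·f(k) + (k + 3/4).
From deg A=0, deg B=0, deg C=1: d=1.
Solve for f: f(k) = -k/4 (degree 1 ≤ 1).
Certificate R = B(k−1)f/C = -k/(4*k + 3) gives s_k = 4*(-3)**k*k.
Verify: (-3)**k*(-16*k - 12) matches t_k.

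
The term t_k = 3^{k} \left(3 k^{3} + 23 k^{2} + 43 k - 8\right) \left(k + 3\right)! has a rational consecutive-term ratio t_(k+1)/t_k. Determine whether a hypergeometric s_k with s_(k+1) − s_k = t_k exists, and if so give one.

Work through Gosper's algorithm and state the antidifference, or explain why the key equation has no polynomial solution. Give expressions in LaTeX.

s_k = 3^{k} \left(k^{2} + 2 k - 4\right) \left(k + 3\right)!

t_(k+1)/t_k = 3*(3*k**4 + 44*k**3 + 226*k**2 + 453*k + 244)/(3*k**3 + 23*k**2 + 43*k - 8).
Take A(k)=3*k + 12, B(k)=1, C(k)=k**3 + 23*k**2/3 + 43*k/3 - 8/3.
Key eq: (3*k + 12)·f(k+1) = (1)·f(k) + (k**3 + 23*k**2/3 + 43*k/3 - 8/3).
d = 2 from the (1,0,3) case.
Solve for f: f(k) = (k**2 + 2*k - 4)/3 (degree 2 ≤ 2).
Then R = B(k−1)f/C = (k**2 + 2*k - 4)/(3*k**3 + 23*k**2 + 43*k - 8), so s_k = R(k)·t_k = 3**k*(k**2 + 2*k - 4)*factorial(k + 3).
Check: Δs_k = 3**k*(3*k**3 + 23*k**2 + 43*k - 8)*factorial(k + 3). ✓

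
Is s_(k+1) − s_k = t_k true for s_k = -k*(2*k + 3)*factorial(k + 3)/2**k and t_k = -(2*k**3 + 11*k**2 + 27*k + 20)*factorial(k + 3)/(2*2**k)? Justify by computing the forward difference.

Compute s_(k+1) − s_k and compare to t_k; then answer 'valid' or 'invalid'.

s_(k+1) = -(k + 1)*(2*k + 5)*factorial(k + 4)/(2*2**k)
s_(k+1) − s_k = -(2*k**3 + 11*k**2 + 27*k + 20)*factorial(k + 3)/(2*2**k)
(s_(k+1) − s_k) − t_k = 0

valid (s_(k+1) − s_k reduces to t_k)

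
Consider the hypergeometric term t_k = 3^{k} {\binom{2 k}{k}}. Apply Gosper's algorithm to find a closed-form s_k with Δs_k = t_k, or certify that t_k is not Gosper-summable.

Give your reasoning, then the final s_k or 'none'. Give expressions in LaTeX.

no hypergeometric antidifference exists

t_(k+1)/t_k = 6*(2*k + 1)/(k + 1).
A = 12*k + 6, B = k + 1, C = 1.
Set up (12*k + 6)·f(k+1) − (k)·f(k) − (1) = 0.
deg f ≤ -1 (via 1,1,0).
Bound -1 < 0, so the key equation has no polynomial solution.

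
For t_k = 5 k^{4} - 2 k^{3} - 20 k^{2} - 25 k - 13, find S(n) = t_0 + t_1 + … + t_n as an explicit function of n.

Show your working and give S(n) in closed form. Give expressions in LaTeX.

S(n) = n^{5} + 2 n^{4} - 6 n^{3} - 23 n^{2} - 29 n - 13

Compute t_(k+1)/t_k: get (5*k**4 + 18*k**3 + 4*k**2 - 51*k - 55)/(5*k**4 - 2*k**3 - 20*k**2 - 25*k - 13).
So A=1 and B=1, with C=k**4 - 2*k**3/5 - 4*k**2 - 5*k - 13/5.
Solve (1)·f(k+1) − (1)·f(k) = k**4 - 2*k**3/5 - 4*k**2 - 5*k - 13/5.
Degrees (0,0,4) ⇒ d ≤ 5.
Coefficient equations give f(k) = k*(k**4 - 3*k**3 - 4*k**2 - 3*k - 4)/5.
Get s_k = R·t_k = k*(k**4 - 3*k**3 - 4*k**2 - 3*k - 4) with R(k) = B(k−1)f(k)/C(k) = k*(k**4 - 3*k**3 - 4*k**2 - 3*k - 4)/(5*k**4 - 2*k**3 - 20*k**2 - 25*k - 13).
Verify: 5*k**4 - 2*k**3 - 20*k**2 - 25*k - 13 matches t_k.
Σ_(k=0)^n t_k = s_(n+1) − s_(0) = (n**5 + 2*n**4 - 6*n**3 - 23*n**2 - 29*n - 13) − (0), i.e. n**5 + 2*n**4 - 6*n**3 - 23*n**2 - 29*n - 13.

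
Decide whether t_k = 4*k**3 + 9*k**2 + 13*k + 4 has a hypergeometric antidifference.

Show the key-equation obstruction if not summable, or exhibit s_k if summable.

Yes. s_k = k*(k**3 + k**2 + 3*k - 1).

Compute t_(k+1)/t_k: get (4*k**3 + 21*k**2 + 43*k + 30)/(4*k**3 + 9*k**2 + 13*k + 4).
Gosper form: A/B · C(k+1)/C(k) with A=1, B=1, C=k**3 + 9*k**2/4 + 13*k/4 + 1.
Key eq: (1)·f(k+1) = (1)·f(k) + (k**3 + 9*k**2/4 + 13*k/4 + 1).
d = 4 from the (0,0,3) case.
Match coefficients ⇒ f(k) = k*(k**3 + k**2 + 3*k - 1)/4.
Then R = B(k−1)f/C = k*(k**3 + k**2 + 3*k - 1)/(4*k**3 + 9*k**2 + 13*k + 4), so s_k = R(k)·t_k = k*(k**3 + k**2 + 3*k - 1).
Check: Δs_k = 4*k**3 + 9*k**2 + 13*k + 4. ✓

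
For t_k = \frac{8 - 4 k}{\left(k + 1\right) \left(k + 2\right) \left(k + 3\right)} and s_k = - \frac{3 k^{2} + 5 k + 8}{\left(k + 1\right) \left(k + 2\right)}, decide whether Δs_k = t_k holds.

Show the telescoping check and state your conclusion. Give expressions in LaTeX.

s_(k+1) = (-5*k - 3*(k + 1)**2 - 13)/((k + 2)*(k + 3))
s_(k+1) − s_k = 4*(2 - k)/(k**3 + 6*k**2 + 11*k + 6)
(s_(k+1) − s_k) − t_k = 0

Valid — Δs_k = t_k.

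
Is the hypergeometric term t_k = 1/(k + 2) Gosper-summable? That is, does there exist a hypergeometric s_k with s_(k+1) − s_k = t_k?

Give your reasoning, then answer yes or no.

No; the coefficient equations for f are inconsistent.

Step 1: r(k) = (k + 2)/(k + 3).
Gosper form: A/B · C(k+1)/C(k) with A=k + 2, B=k + 3, C=1.
Solve (k + 2)·f(k+1) − (k + 2)·f(k) = 1.
Degrees (1,1,0) ⇒ d ≤ 0.
Put f(k) = c0: A·f(k+1) − B(k−1)·f(k) − C = -1; need -1 = 0 — inconsistent ⇒ no f, not summable.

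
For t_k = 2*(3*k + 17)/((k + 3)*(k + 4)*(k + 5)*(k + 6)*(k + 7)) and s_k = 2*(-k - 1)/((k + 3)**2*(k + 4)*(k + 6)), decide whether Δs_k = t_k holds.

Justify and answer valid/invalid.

s_(k+1) = 2*(-k - 2)/((k + 4)**2*(k + 5)*(k + 7))
s_(k+1) − s_k = 2*(3*k**3 + 30*k**2 + 79*k + 32)/(k**7 + 32*k**6 + 432*k**5 + 3190*k**4 + 13919*k**3 + 35898*k**2 + 50688*k + 30240)
(s_(k+1) − s_k) − t_k = 8*(-2*k**2 - 19*k - 43)/(k**7 + 32*k**6 + 432*k**5 + 3190*k**4 + 13919*k**3 + 35898*k**2 + 50688*k + 30240)

Invalid: residual 8*(-2*k**2 - 19*k - 43)/(k**7 + 32*k**6 + 432*k**5 + 3190*k**4 + 13919*k**3 + 35898*k**2 + 50688*k + 30240) ≠ 0.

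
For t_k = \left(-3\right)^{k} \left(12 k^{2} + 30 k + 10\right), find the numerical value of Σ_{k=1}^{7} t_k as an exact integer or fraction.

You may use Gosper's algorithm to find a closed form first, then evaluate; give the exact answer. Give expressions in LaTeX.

Ratio r(k) = 3*(-6*k**2 - 27*k - 26)/(6*k**2 + 15*k + 5).
Normal form (A,B,C) = (-3, 1, k**2 + 5*k/2 + 5/6).
Set up (-3)·f(k+1) − (1)·f(k) − (k**2 + 5*k/2 + 5/6) = 0.
deg f ≤ 2 (via 0,0,2).
Coefficient equations give f(k) = -(3*k**2 + 3*k - 2)/12.
Certificate R = B(k−1)f/C = -(3*k**2 + 3*k - 2)/(2*(6*k**2 + 15*k + 5)) gives s_k = (-3)**k*(-3*k**2 - 3*k + 2).
s_(k+1) − s_k = (-3)**k*(12*k**2 + 30*k + 10) = t_k.
Sum = s_(8) − s_(1); s_(8) = -1404054, s_(1) = 12 ⇒ -1404066.

Σ = -1404066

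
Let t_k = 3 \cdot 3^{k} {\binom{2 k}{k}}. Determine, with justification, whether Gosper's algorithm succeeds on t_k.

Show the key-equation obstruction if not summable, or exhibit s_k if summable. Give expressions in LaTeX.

No. Not Gosper-summable.

The ratio is 6*(2*k + 1)/(k + 1).
Take A(k)=12*k + 6, B(k)=k + 1, C(k)=1.
Key eq: (12*k + 6)·f(k+1) = (k)·f(k) + (1).
d = -1 from the (1,1,0) case.
Bound -1 < 0, so the key equation has no polynomial solution.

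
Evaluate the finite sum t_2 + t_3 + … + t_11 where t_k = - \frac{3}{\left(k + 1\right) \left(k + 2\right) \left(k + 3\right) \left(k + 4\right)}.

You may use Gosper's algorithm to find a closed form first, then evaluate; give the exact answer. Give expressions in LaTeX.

The ratio is (k + 1)/(k + 5).
So A=k + 1 and B=k + 5, with C=1.
Solve (k + 1)·f(k+1) − (k + 4)·f(k) = 1.
From deg A=1, deg B=1, deg C=0: d=3.
Match coefficients ⇒ f(k) = k*(k**2 + 6*k + 11)/18.
Then R = B(k−1)f/C = k*(k + 4)*(k**2 + 6*k + 11)/18, so s_k = R(k)·t_k = k*(-k**2 - 6*k - 11)/(6*(k + 1)*(k + 2)*(k + 3)).
s_(k+1) − s_k = -3/(k**4 + 10*k**3 + 35*k**2 + 50*k + 24) = t_k.
Sum = s_(12) − s_(2); s_(12) = -227/1365, s_(2) = -3/20 ⇒ -89/5460.

Σ = -89/5460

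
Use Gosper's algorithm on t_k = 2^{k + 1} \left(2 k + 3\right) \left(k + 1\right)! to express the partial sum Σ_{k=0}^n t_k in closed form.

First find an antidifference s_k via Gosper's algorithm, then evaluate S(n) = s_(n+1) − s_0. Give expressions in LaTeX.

t_(k+1)/t_k = 2*(k + 2)*(2*k + 5)/(2*k + 3).
Factor: A=2*k + 4; B=1; C=k + 3/2.
Set up (2*k + 4)·f(k+1) − (1)·f(k) − (k + 3/2) = 0.
d = 0 from the (1,0,1) case.
A polynomial solution: f(k) = 1/2.
Certificate R = B(k−1)f/C = 1/(2*k + 3) gives s_k = 2**(k + 1)*factorial(k + 1).
Check: Δs_k = 2**(k + 1)*(2*k + 3)*factorial(k + 1). ✓
Σ_(k=0)^n t_k = s_(n+1) − s_(0) = (2**(n + 2)*factorial(n + 2)) − (2), i.e. 4*2**n*factorial(n + 2) - 2.

S(n) = 4 \cdot 2^{n} \left(n + 2\right)! - 2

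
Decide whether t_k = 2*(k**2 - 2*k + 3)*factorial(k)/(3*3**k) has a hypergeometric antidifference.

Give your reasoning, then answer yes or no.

Yes. s_k = 2*(k - 1)*factorial(k)/3**k.

Compute t_(k+1)/t_k: get (k**3 + k**2 + 2*k + 2)/(3*(k**2 - 2*k + 3)).
So A=k/3 + 1/3 and B=1, with C=k**2 - 2*k + 3.
f must satisfy (k/3 + 1/3)·f(k+1) − (1)·f(k) = k**2 - 2*k + 3.
From deg A=1, deg B=0, deg C=2: d=1.
Solve for f: f(k) = 3*(k - 1) (degree 1 ≤ 1).
Certificate R = B(k−1)f/C = 3*(k - 1)/(k**2 - 2*k + 3) gives s_k = 2*(k - 1)*factorial(k)/3**k.
Verify: 2*(k**2 - 2*k + 3)*factorial(k)/(3*3**k) matches t_k.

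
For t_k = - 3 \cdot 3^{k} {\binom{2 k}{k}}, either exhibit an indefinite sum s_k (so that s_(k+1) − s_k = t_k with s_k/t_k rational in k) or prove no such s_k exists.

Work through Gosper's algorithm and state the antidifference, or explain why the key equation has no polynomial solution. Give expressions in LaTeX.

none — t_k is not Gosper-summable

Step 1: r(k) = 6*(2*k + 1)/(k + 1).
Factor: A=12*k + 6; B=k + 1; C=1.
Need (12*k + 6)·f(k+1) − (k)·f(k) = 1.
From deg A=1, deg B=1, deg C=0: d=-1.
Negative degree bound (-1): no f exists, t_k not Gosper-summable.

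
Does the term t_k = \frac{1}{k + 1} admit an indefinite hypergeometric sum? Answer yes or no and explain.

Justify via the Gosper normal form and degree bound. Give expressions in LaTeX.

Ratio r(k) = (k + 1)/(k + 2).
Factor: A=k + 1; B=k + 2; C=1.
f must satisfy (k + 1)·f(k+1) − (k + 1)·f(k) = 1.
deg f ≤ 0 (via 1,1,0).
Generic f = c0 gives residual -1; -1 = 0 cannot hold, so t_k is not Gosper-summable.

No. Not Gosper-summable.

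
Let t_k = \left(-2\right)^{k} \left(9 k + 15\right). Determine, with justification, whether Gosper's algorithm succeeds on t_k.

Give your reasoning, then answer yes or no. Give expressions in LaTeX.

Yes. s_k = - 3 \left(-2\right)^{k} \left(k + 1\right).

t_(k+1)/t_k = 2*(-3*k - 8)/(3*k + 5).
So A=-2 and B=1, with C=k + 5/3.
Key eq: (-2)·f(k+1) = (1)·f(k) + (k + 5/3).
Degrees (0,0,1) ⇒ d ≤ 1.
Coefficient equations give f(k) = -(k + 1)/3.
Certificate R = B(k−1)f/C = -(k + 1)/(3*k + 5) gives s_k = -3*(-2)**k*(k + 1).
s_(k+1) − s_k = (-2)**k*(9*k + 15) = t_k.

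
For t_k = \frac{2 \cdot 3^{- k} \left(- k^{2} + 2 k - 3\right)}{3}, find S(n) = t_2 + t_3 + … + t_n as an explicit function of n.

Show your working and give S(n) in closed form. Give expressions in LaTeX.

S(n) = 3^{- n - 2} \left(- 5 \cdot 3^{n} + 3 n^{2} + 3 n + 9\right)

r(k) = (k**2 + 2)/(3*(k**2 - 2*k + 3)) after simplifying.
Factor: A=1/3; B=1; C=k**2 - 2*k + 3.
Set up (1/3)·f(k+1) − (1)·f(k) − (k**2 - 2*k + 3) = 0.
Bound: deg f ≤ 2.
Solve for f: f(k) = -3*(k**2 - k + 3)/2 (degree 2 ≤ 2).
Certificate R = B(k−1)f/C = -3*(k**2 - k + 3)/(2*(k**2 - 2*k + 3)) gives s_k = (k**2 - k + 3)/3**k.
Δs = 2*(-k**2 + 2*k - 3)/(3*3**k), as required.
s_(n+1) = 3**(-n - 1)*(n**2 + n + 3) and s_(2) = 5/9, so S(n) = 3**(-n - 2)*(-5*3**n + 3*n**2 + 3*n + 9).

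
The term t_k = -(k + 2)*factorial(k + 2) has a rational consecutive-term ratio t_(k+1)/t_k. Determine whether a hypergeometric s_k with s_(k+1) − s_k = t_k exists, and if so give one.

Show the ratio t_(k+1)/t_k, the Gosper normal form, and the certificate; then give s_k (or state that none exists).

s_k = -factorial(k + 2)

t_(k+1)/t_k = (k + 3)**2/(k + 2).
Normal form (A,B,C) = (k + 3, 1, k + 2).
f must satisfy (k + 3)·f(k+1) − (1)·f(k) = k + 2.
d = 0 from the (1,0,1) case.
Solve for f: f(k) = 1 (degree 0 ≤ 0).
Certificate R = B(k−1)f/C = 1/(k + 2) gives s_k = -factorial(k + 2).
s_(k+1) − s_k = -(k + 2)*factorial(k + 2) = t_k.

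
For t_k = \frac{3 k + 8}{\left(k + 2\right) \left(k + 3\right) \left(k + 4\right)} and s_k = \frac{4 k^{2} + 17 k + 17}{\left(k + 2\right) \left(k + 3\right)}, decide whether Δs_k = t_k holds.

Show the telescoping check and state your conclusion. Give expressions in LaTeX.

valid; difference matches t_k

s_(k+1) = (17*k + 4*(k + 1)**2 + 34)/((k + 3)*(k + 4))
s_(k+1) − s_k = (3*k + 8)/(k**3 + 9*k**2 + 26*k + 24)
(s_(k+1) − s_k) − t_k = 0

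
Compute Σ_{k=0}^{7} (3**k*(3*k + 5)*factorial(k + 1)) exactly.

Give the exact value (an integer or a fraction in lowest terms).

Step 1: r(k) = 3*(k + 2)*(3*k + 8)/(3*k + 5).
So A=3*k + 6 and B=1, with C=k + 5/3.
Need (3*k + 6)·f(k+1) − (1)·f(k) = k + 5/3.
deg f ≤ 0 (via 1,0,1).
Solving with deg f ≤ 0: f(k) = 1/3.
Then R = B(k−1)f/C = 1/(3*k + 5), so s_k = R(k)·t_k = 3**k*factorial(k + 1).
Verify: 3**k*(3*k + 5)*factorial(k + 1) matches t_k.
Sum = s_(8) − s_(0); s_(8) = 2380855680, s_(0) = 1 ⇒ 2380855679.

Σ = 2380855679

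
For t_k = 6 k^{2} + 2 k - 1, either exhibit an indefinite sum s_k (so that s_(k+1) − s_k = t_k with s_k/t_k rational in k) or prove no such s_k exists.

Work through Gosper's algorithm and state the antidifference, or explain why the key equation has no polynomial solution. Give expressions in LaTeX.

The ratio is (6*k**2 + 14*k + 7)/(6*k**2 + 2*k - 1).
A = 1, B = 1, C = k**2 + k/3 - 1/6.
Solve (1)·f(k+1) − (1)·f(k) = k**2 + k/3 - 1/6.
d = 3 from the (0,0,2) case.
A polynomial solution: f(k) = k*(2*k**2 - 2*k - 1)/6.
Get s_k = R·t_k = k*(2*k**2 - 2*k - 1) with R(k) = B(k−1)f(k)/C(k) = k*(2*k**2 - 2*k - 1)/(6*k**2 + 2*k - 1).
Δs = 6*k**2 + 2*k - 1, as required.

s_k = k \left(2 k^{2} - 2 k - 1\right)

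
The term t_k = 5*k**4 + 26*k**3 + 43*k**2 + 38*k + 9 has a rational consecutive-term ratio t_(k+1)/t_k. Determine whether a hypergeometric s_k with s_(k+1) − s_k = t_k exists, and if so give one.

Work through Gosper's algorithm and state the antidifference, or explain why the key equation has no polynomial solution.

s_k = k*(k**4 + 4*k**3 + 3*k**2 + 4*k - 3)

The ratio is (5*k**4 + 46*k**3 + 151*k**2 + 222*k + 121)/(5*k**4 + 26*k**3 + 43*k**2 + 38*k + 9).
Factor: A=1; B=1; C=k**4 + 26*k**3/5 + 43*k**2/5 + 38*k/5 + 9/5.
Set up (1)·f(k+1) − (1)·f(k) − (k**4 + 26*k**3/5 + 43*k**2/5 + 38*k/5 + 9/5) = 0.
From deg A=0, deg B=0, deg C=4: d=5.
Solve for f: f(k) = k*(k**4 + 4*k**3 + 3*k**2 + 4*k - 3)/5 (degree 5 ≤ 5).
Get s_k = R·t_k = k*(k**4 + 4*k**3 + 3*k**2 + 4*k - 3) with R(k) = B(k−1)f(k)/C(k) = k*(k**4 + 4*k**3 + 3*k**2 + 4*k - 3)/(5*k**4 + 26*k**3 + 43*k**2 + 38*k + 9).
Δs = 5*k**4 + 26*k**3 + 43*k**2 + 38*k + 9, as required.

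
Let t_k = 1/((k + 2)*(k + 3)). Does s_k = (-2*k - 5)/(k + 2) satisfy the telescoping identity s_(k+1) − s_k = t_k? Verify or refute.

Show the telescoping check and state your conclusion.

valid (s_(k+1) − s_k reduces to t_k)

s_(k+1) = (-2*k - 7)/(k + 3)
s_(k+1) − s_k = 1/(k**2 + 5*k + 6)
(s_(k+1) − s_k) − t_k = 0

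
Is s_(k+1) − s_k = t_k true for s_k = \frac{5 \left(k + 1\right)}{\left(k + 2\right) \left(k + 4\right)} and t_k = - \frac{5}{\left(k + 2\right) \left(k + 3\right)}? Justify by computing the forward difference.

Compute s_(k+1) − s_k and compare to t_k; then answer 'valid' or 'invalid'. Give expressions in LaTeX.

Invalid: residual \frac{15 \left(2 k + 7\right)}{k^{4} + 14 k^{3} + 71 k^{2} + 154 k + 120} ≠ 0.

s_(k+1) = 5*(k + 2)/((k + 3)*(k + 5))
s_(k+1) − s_k = 5*(-k**2 - 3*k + 1)/(k**4 + 14*k**3 + 71*k**2 + 154*k + 120)
(s_(k+1) − s_k) − t_k = 15*(2*k + 7)/(k**4 + 14*k**3 + 71*k**2 + 154*k + 120)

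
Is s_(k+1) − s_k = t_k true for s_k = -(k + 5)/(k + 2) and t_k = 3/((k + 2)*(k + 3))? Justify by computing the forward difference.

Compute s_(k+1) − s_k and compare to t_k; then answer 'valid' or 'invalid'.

Valid: the claim telescopes to t_k.

s_(k+1) = (-k - 6)/(k + 3)
s_(k+1) − s_k = 3/(k**2 + 5*k + 6)
(s_(k+1) − s_k) − t_k = 0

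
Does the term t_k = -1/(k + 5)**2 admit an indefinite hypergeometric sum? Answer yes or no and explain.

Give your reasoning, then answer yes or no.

No. Not Gosper-summable.

Ratio r(k) = (k + 5)**2/(k + 6)**2.
Factor: A=k**2 + 10*k + 25; B=k**2 + 12*k + 36; C=1.
f must satisfy (k**2 + 10*k + 25)·f(k+1) − (k**2 + 10*k + 25)·f(k) = 1.
deg f ≤ 0 (via 2,2,0).
Generic f = c0 gives residual -1; -1 = 0 cannot hold, so t_k is not Gosper-summable.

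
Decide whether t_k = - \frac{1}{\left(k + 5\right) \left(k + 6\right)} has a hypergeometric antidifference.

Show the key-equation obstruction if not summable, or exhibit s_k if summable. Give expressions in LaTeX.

Yes. s_k = - \frac{k}{5 k + 25}.

r(k) = (k + 5)/(k + 7) after simplifying.
Gosper form: A/B · C(k+1)/C(k) with A=k + 5, B=k + 7, C=1.
Set up (k + 5)·f(k+1) − (k + 6)·f(k) − (1) = 0.
deg f ≤ 1 (via 1,1,0).
Match coefficients ⇒ f(k) = k/5.
R(k) = B(k−1)·f(k)/C(k) = k*(k + 6)/5; s_k = R·t_k = -k/(5*k + 25).
s_(k+1) − s_k = -1/(k**2 + 11*k + 30) = t_k.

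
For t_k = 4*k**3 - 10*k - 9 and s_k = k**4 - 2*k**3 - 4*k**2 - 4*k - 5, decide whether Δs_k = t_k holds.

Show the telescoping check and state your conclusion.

Valid — Δs_k = t_k.

s_(k+1) = k**4 + 2*k**3 - 4*k**2 - 14*k - 14
s_(k+1) − s_k = 4*k**3 - 10*k - 9
(s_(k+1) − s_k) − t_k = 0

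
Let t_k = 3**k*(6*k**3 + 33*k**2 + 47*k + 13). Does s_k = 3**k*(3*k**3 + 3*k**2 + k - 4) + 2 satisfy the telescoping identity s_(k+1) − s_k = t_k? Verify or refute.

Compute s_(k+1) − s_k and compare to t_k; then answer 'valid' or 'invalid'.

Valid: the claim telescopes to t_k.

s_(k+1) = 3**(k + 1)*(k + 3*(k + 1)**3 + 3*(k + 1)**2 - 3) + 2
s_(k+1) − s_k = 3**k*(6*k**3 + 33*k**2 + 47*k + 13)
(s_(k+1) − s_k) − t_k = 0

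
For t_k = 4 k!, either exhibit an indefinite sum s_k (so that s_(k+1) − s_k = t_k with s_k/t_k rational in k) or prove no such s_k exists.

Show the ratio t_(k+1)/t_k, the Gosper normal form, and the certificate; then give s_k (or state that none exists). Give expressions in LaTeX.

none — t_k is not Gosper-summable

r(k) = k + 1 after simplifying.
So A=k + 1 and B=1, with C=1.
Key eq: (k + 1)·f(k+1) = (1)·f(k) + (1).
deg f ≤ -1 (via 1,0,0).
Bound -1 < 0, so the key equation has no polynomial solution.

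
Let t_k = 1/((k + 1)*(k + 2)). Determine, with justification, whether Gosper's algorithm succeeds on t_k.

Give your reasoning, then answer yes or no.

Step 1: r(k) = (k + 1)/(k + 3).
Take A(k)=k + 1, B(k)=k + 3, C(k)=1.
Solve (k + 1)·f(k+1) − (k + 2)·f(k) = 1.
From deg A=1, deg B=1, deg C=0: d=1.
Coefficient equations give f(k) = k.
Certificate R = B(k−1)f/C = k*(k + 2) gives s_k = k/(k + 1).
Verify: 1/(k**2 + 3*k + 2) matches t_k.

Yes. s_k = k/(k + 1).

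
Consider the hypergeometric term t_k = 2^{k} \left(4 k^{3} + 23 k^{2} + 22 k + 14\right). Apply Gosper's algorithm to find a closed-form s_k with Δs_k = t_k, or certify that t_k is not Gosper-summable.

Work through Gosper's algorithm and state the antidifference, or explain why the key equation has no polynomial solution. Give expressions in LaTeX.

s_k = 2^{k} \left(4 k^{3} - k^{2} + 2 k + 4\right)

Ratio r(k) = 2*(4*k**3 + 35*k**2 + 80*k + 63)/(4*k**3 + 23*k**2 + 22*k + 14).
So A=2 and B=1, with C=k**3 + 23*k**2/4 + 11*k/2 + 7/2.
Key eq: (2)·f(k+1) = (1)·f(k) + (k**3 + 23*k**2/4 + 11*k/2 + 7/2).
deg f ≤ 3 (via 0,0,3).
Solving with deg f ≤ 3: f(k) = (4*k**3 - k**2 + 2*k + 4)/4.
Certificate R = B(k−1)f/C = (4*k**3 - k**2 + 2*k + 4)/(4*k**3 + 23*k**2 + 22*k + 14) gives s_k = 2**k*(4*k**3 - k**2 + 2*k + 4).
Check: Δs_k = 2**k*(4*k**3 + 23*k**2 + 22*k + 14). ✓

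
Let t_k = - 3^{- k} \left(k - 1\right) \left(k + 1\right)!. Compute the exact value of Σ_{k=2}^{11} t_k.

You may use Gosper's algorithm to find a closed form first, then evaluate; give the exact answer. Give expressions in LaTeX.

t_(k+1)/t_k = k*(k + 2)/(3*(k - 1)).
Take A(k)=k/3 + 2/3, B(k)=1, C(k)=k - 1.
Need (k/3 + 2/3)·f(k+1) − (1)·f(k) = k - 1.
Bound: deg f ≤ 0.
Coefficient equations give f(k) = 3.
Get s_k = R·t_k = -3**(1 - k)*factorial(k + 1) with R(k) = B(k−1)f(k)/C(k) = 3/(k - 1).
Verify: -(k - 1)*factorial(k + 1)/3**k matches t_k.
Sum = s_(12) − s_(2); s_(12) = -25625600/729, s_(2) = -2 ⇒ -25624142/729.

Σ = -25624142/729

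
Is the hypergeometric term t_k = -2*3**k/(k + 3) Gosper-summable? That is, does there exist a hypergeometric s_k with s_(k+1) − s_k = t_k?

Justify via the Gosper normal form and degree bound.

No. Not Gosper-summable.

Step 1: r(k) = 3*(k + 3)/(k + 4).
Take A(k)=3*k + 9, B(k)=k + 4, C(k)=1.
Key eq: (3*k + 9)·f(k+1) = (k + 3)·f(k) + (1).
deg f ≤ -1 (via 1,1,0).
Bound -1 < 0, so the key equation has no polynomial solution.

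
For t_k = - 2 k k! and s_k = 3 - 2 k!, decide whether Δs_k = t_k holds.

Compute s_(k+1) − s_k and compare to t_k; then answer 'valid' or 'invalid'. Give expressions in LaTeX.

s_(k+1) = 3 - 2*factorial(k + 1)
s_(k+1) − s_k = -2*k*factorial(k)
(s_(k+1) − s_k) − t_k = 0

Valid — Δs_k = t_k.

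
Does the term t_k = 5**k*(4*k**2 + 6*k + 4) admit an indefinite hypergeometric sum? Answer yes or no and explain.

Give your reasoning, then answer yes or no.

The ratio is 5*(2*k**2 + 7*k + 7)/(2*k**2 + 3*k + 2).
So A=5 and B=1, with C=k**2 + 3*k/2 + 1.
Key eq: (5)·f(k+1) = (1)·f(k) + (k**2 + 3*k/2 + 1).
Degrees (0,0,2) ⇒ d ≤ 2.
Coefficient equations give f(k) = (k**2 - k + 1)/4.
Certificate R = B(k−1)f/C = (k**2 - k + 1)/(2*(2*k**2 + 3*k + 2)) gives s_k = 5**k*(k**2 - k + 1).
Verify: 5**k*(4*k**2 + 6*k + 4) matches t_k.

Yes. s_k = 5**k*(k**2 - k + 1).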